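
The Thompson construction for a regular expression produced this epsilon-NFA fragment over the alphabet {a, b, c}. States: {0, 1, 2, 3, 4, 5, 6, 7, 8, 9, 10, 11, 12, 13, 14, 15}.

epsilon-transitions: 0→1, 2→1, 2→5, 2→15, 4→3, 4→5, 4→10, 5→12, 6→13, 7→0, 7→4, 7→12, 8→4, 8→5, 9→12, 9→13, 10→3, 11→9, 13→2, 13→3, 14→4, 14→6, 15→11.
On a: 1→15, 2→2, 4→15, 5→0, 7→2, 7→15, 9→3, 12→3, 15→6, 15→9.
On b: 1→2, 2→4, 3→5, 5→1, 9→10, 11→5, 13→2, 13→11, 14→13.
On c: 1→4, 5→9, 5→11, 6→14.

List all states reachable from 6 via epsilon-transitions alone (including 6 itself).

Start with {6}.
From 6 via epsilon: add 13.
From 13 via epsilon: add 2, 3.
From 2 via epsilon: add 1, 5, 15.
From 5 via epsilon: add 12.
From 15 via epsilon: add 11.
From 11 via epsilon: add 9.
No new states can be added; the closed set is {1, 2, 3, 5, 6, 9, 11, 12, 13, 15}.

{1, 2, 3, 5, 6, 9, 11, 12, 13, 15}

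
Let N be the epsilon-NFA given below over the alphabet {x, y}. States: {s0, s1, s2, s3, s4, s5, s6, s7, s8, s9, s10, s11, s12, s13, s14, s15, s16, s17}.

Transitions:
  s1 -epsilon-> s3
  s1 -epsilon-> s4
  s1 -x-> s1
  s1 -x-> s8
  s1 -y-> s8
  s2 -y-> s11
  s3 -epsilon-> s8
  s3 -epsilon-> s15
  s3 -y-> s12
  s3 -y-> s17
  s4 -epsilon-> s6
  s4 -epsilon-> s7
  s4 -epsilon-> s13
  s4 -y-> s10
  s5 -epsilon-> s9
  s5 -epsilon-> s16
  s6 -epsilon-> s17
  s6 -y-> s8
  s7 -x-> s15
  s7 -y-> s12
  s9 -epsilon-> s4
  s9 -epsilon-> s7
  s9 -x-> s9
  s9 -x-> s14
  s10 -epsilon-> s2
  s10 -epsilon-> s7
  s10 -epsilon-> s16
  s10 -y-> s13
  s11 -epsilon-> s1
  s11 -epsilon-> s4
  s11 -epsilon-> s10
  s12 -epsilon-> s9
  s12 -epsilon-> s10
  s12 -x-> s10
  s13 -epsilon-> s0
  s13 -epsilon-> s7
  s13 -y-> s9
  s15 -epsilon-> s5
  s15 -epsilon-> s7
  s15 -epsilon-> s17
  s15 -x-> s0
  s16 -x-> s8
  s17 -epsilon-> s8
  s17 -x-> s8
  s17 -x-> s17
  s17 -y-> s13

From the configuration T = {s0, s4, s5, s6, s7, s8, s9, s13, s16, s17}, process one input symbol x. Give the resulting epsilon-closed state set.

s7 on x → {s15}.
s9 on x → {s9, s14}.
s16 on x → {s8}.
s17 on x → {s8, s17}.
No x-transition from s0, s4, s5, s6, s8, s13.
Union after reading x: {s8, s9, s14, s15, s17}.
Now take the epsilon-closure:
From s9 via epsilon: add s4, s7.
From s15 via epsilon: add s5.
From s4 via epsilon: add s6, s13.
From s5 via epsilon: add s16.
From s13 via epsilon: add s0.
No new states can be added; the closed set is {s0, s4, s5, s6, s7, s8, s9, s13, s14, s15, s16, s17}.

{s0, s4, s5, s6, s7, s8, s9, s13, s14, s15, s16, s17}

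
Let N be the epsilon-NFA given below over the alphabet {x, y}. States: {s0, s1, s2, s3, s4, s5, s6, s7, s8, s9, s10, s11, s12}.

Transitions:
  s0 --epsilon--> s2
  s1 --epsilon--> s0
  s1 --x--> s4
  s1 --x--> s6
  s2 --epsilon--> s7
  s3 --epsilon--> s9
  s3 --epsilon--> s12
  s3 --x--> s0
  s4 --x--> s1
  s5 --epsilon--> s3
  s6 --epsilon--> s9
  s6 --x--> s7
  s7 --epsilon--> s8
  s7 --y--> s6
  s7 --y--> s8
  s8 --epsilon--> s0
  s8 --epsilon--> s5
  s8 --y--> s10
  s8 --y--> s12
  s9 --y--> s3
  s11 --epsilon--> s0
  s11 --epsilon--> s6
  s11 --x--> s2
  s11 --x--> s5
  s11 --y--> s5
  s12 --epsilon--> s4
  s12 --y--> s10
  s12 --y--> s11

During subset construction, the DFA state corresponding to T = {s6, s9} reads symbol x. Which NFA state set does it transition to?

{s0, s2, s3, s4, s5, s7, s8, s9, s12}

s6 on x → {s7}.
No x-transition from s9.
Union after reading x: {s7}.
Now take the epsilon-closure:
From s7 via epsilon: add s8.
From s8 via epsilon: add s0, s5.
From s0 via epsilon: add s2.
From s5 via epsilon: add s3.
From s3 via epsilon: add s9, s12.
From s12 via epsilon: add s4.
No new states can be added; the closed set is {s0, s2, s3, s4, s5, s7, s8, s9, s12}.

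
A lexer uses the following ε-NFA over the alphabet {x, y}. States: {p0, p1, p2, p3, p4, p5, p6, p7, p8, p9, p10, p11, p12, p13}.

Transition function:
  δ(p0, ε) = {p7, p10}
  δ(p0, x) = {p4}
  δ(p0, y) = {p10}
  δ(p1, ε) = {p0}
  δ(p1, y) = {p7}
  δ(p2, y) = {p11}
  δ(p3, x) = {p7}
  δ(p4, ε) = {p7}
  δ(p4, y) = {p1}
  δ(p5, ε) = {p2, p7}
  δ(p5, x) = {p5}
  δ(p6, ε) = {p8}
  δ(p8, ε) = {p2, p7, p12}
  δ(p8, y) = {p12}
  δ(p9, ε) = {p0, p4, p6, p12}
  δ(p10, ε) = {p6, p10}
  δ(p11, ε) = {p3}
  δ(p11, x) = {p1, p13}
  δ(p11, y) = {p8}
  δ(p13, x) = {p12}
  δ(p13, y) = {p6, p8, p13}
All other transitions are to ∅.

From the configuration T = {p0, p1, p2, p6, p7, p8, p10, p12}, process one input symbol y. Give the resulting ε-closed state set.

p0 on y → {p10}.
p1 on y → {p7}.
p2 on y → {p11}.
p8 on y → {p12}.
No y-transition from p6, p7, p10, p12.
Union after reading y: {p7, p10, p11, p12}.
Now take the ε-closure:
From p10 via ε: add p6.
From p11 via ε: add p3.
From p6 via ε: add p8.
From p8 via ε: add p2.
No new states can be added; the closed set is {p2, p3, p6, p7, p8, p10, p11, p12}.

{p2, p3, p6, p7, p8, p10, p11, p12}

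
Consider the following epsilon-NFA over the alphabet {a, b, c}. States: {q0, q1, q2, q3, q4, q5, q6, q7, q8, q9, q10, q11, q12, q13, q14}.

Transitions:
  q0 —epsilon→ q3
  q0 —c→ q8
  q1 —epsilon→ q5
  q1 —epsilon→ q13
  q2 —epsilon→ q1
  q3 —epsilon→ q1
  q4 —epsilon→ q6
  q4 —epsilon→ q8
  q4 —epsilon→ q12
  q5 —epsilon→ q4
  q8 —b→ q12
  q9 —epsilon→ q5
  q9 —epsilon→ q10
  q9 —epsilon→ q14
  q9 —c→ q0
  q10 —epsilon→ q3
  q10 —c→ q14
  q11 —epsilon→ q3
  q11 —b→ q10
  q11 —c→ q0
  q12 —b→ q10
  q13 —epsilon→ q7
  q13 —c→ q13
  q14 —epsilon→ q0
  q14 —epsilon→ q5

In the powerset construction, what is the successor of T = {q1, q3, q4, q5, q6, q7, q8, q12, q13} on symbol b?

{q1, q3, q4, q5, q6, q7, q8, q10, q12, q13}

q8 on b → {q12}.
q12 on b → {q10}.
No b-transition from q1, q3, q4, q5, q6, q7, q13.
Union after reading b: {q10, q12}.
Now take the epsilon-closure:
From q10 via epsilon: add q3.
From q3 via epsilon: add q1.
From q1 via epsilon: add q5, q13.
From q5 via epsilon: add q4.
From q13 via epsilon: add q7.
From q4 via epsilon: add q6, q8.
No new states can be added; the closed set is {q1, q3, q4, q5, q6, q7, q8, q10, q12, q13}.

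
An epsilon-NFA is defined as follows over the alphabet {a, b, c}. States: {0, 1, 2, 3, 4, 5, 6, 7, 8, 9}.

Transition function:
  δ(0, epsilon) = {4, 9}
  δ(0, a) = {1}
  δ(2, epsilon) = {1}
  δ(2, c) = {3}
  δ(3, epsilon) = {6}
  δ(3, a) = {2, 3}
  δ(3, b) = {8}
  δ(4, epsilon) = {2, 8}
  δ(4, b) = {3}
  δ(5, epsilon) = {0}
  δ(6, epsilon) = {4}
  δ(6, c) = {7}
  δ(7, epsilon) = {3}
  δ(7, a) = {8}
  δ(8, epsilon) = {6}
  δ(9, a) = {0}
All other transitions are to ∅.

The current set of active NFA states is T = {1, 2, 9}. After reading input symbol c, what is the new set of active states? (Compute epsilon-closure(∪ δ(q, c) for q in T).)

2 on c → {3}.
No c-transition from 1, 9.
Union after reading c: {3}.
Now take the epsilon-closure:
From 3 via epsilon: add 6.
From 6 via epsilon: add 4.
From 4 via epsilon: add 2, 8.
From 2 via epsilon: add 1.
No new states can be added; the closed set is {1, 2, 3, 4, 6, 8}.

{1, 2, 3, 4, 6, 8}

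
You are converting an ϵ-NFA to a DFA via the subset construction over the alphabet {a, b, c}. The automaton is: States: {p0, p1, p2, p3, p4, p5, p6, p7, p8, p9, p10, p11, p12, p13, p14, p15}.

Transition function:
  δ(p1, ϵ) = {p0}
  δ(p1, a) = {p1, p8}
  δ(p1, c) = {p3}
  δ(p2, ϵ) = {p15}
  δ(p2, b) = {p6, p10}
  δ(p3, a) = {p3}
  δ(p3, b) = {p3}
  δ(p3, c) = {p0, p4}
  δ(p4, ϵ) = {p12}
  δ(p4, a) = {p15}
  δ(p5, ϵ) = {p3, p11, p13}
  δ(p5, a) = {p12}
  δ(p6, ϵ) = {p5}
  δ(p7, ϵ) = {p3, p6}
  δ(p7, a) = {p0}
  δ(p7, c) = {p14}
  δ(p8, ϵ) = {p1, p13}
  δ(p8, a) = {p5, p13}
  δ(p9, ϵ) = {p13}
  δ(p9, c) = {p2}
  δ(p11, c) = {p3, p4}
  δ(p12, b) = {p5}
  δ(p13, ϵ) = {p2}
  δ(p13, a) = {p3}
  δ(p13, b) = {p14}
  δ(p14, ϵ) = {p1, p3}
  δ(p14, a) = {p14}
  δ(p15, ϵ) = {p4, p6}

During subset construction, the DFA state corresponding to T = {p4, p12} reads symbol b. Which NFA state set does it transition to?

{p2, p3, p4, p5, p6, p11, p12, p13, p15}

p12 on b → {p5}.
No b-transition from p4.
Union after reading b: {p5}.
Now take the ϵ-closure:
From p5 via ϵ: add p3, p11, p13.
From p13 via ϵ: add p2.
From p2 via ϵ: add p15.
From p15 via ϵ: add p4, p6.
From p4 via ϵ: add p12.
No new states can be added; the closed set is {p2, p3, p4, p5, p6, p11, p12, p13, p15}.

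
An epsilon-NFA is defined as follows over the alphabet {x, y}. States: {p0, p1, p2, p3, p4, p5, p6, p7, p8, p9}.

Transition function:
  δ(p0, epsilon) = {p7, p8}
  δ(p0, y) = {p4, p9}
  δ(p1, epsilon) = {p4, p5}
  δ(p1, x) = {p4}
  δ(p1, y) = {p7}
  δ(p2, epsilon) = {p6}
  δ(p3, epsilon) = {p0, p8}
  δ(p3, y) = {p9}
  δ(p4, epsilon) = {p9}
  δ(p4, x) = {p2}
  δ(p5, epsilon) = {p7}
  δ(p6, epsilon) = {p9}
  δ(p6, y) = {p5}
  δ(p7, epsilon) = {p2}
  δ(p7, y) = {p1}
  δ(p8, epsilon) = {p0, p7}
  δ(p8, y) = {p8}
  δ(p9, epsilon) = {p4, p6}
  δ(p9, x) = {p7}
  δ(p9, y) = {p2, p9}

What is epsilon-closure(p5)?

{p2, p4, p5, p6, p7, p9}

Start with {p5}.
From p5 via epsilon: add p7.
From p7 via epsilon: add p2.
From p2 via epsilon: add p6.
From p6 via epsilon: add p9.
From p9 via epsilon: add p4.
No new states can be added; the closed set is {p2, p4, p5, p6, p7, p9}.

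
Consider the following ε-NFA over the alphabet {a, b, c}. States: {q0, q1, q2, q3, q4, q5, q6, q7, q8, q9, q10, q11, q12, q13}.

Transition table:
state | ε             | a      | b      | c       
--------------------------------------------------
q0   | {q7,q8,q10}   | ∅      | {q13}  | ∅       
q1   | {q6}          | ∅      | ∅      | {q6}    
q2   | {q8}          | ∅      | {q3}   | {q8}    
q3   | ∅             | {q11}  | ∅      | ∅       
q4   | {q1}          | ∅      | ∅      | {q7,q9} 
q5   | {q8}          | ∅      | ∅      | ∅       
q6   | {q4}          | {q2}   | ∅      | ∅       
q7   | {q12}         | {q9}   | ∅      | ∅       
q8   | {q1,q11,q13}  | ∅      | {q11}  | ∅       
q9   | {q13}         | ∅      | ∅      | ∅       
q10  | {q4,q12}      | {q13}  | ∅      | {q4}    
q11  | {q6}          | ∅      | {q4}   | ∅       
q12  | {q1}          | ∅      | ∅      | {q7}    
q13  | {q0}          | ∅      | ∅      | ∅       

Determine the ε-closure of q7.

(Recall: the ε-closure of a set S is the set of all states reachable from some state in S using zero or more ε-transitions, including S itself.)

Start with {q7}.
From q7 via ε: add q12.
From q12 via ε: add q1.
From q1 via ε: add q6.
From q6 via ε: add q4.
No new states can be added; the closed set is {q1, q4, q6, q7, q12}.

{q1, q4, q6, q7, q12}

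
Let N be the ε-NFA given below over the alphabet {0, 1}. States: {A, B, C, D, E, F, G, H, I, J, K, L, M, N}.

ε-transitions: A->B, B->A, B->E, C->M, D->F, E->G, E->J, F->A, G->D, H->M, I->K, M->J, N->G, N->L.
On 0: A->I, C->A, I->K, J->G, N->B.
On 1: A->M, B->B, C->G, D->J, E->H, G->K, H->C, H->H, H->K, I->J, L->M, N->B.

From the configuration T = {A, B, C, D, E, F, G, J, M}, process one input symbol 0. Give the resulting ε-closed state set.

A on 0 → {I}.
C on 0 → {A}.
J on 0 → {G}.
No 0-transition from B, D, E, F, G, M.
Union after reading 0: {A, G, I}.
Now take the ε-closure:
From A via ε: add B.
From G via ε: add D.
From I via ε: add K.
From B via ε: add E.
From D via ε: add F.
From E via ε: add J.
No new states can be added; the closed set is {A, B, D, E, F, G, I, J, K}.

{A, B, D, E, F, G, I, J, K}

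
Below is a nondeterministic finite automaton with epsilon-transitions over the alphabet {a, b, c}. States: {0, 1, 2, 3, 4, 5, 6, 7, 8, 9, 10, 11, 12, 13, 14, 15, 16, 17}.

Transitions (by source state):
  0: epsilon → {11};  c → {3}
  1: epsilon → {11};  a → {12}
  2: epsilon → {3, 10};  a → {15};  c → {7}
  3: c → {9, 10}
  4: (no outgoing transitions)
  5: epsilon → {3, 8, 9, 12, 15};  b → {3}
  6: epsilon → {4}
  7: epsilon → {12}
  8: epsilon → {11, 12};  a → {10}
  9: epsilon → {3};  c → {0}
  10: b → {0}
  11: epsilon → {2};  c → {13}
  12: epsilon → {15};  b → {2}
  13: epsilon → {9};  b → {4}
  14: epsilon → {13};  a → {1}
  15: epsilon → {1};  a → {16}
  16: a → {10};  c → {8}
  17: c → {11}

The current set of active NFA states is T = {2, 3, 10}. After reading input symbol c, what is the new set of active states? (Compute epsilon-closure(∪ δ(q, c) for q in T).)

{1, 2, 3, 7, 9, 10, 11, 12, 15}

2 on c → {7}.
3 on c → {9, 10}.
No c-transition from 10.
Union after reading c: {7, 9, 10}.
Now take the epsilon-closure:
From 7 via epsilon: add 12.
From 9 via epsilon: add 3.
From 12 via epsilon: add 15.
From 15 via epsilon: add 1.
From 1 via epsilon: add 11.
From 11 via epsilon: add 2.
No new states can be added; the closed set is {1, 2, 3, 7, 9, 10, 11, 12, 15}.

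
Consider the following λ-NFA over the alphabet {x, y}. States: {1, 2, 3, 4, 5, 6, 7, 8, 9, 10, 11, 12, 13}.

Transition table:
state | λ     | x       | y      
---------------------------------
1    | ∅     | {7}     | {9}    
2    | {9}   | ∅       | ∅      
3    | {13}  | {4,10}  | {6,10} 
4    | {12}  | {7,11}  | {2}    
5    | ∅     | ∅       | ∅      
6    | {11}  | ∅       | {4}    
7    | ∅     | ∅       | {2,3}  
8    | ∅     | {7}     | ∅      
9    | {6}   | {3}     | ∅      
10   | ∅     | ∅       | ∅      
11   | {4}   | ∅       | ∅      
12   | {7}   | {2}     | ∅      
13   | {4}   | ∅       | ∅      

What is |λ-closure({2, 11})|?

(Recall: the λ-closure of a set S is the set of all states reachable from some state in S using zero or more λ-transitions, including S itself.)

7

Start with {2, 11}.
From 2 via λ: add 9.
From 11 via λ: add 4.
From 4 via λ: add 12.
From 9 via λ: add 6.
From 12 via λ: add 7.
λ-closure = {2, 4, 6, 7, 9, 11, 12}, which has 7 states.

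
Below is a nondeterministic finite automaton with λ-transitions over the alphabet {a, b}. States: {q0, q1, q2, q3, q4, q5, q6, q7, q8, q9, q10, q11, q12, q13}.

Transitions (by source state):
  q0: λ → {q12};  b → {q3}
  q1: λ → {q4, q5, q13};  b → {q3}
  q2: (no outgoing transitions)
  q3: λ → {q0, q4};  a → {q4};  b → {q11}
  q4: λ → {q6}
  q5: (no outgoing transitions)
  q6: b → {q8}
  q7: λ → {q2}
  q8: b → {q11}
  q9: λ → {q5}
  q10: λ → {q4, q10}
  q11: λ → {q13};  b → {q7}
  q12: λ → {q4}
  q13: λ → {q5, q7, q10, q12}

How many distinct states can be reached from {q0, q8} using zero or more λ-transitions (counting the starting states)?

Start with {q0, q8}.
From q0 via λ: add q12.
From q12 via λ: add q4.
From q4 via λ: add q6.
λ-closure = {q0, q4, q6, q8, q12}, which has 5 states.

5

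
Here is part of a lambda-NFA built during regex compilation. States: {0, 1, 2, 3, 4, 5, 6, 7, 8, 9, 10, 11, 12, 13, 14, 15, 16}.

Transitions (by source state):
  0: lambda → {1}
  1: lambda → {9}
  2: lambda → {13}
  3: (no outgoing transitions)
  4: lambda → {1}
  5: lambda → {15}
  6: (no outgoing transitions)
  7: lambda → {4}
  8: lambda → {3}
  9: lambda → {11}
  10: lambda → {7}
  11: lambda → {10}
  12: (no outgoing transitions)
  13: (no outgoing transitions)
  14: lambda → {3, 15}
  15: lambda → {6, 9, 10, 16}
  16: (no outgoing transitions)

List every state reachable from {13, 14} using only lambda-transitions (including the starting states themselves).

Start with {13, 14}.
From 14 via lambda: add 3, 15.
From 15 via lambda: add 6, 9, 10, 16.
From 9 via lambda: add 11.
From 10 via lambda: add 7.
From 7 via lambda: add 4.
From 4 via lambda: add 1.
No new states can be added; the closed set is {1, 3, 4, 6, 7, 9, 10, 11, 13, 14, 15, 16}.

{1, 3, 4, 6, 7, 9, 10, 11, 13, 14, 15, 16}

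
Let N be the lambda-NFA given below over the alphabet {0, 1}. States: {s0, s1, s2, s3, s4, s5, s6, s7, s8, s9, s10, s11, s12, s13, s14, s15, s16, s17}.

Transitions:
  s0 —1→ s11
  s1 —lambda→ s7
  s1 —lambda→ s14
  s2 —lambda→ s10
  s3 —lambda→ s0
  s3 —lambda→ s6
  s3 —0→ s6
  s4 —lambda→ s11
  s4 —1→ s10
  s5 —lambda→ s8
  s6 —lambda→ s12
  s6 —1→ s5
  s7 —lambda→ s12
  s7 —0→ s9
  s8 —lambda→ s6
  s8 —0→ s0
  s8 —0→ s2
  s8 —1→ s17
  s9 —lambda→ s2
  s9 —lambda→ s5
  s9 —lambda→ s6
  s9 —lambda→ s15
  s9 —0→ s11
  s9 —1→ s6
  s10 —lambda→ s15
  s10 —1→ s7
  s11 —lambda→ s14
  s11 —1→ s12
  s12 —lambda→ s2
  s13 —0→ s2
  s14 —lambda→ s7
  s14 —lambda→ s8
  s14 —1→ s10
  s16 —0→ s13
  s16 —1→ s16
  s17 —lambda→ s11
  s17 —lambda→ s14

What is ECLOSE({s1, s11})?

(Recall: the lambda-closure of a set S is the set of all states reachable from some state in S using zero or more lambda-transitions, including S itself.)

Start with {s1, s11}.
From s1 via lambda: add s7, s14.
From s7 via lambda: add s12.
From s14 via lambda: add s8.
From s8 via lambda: add s6.
From s12 via lambda: add s2.
From s2 via lambda: add s10.
From s10 via lambda: add s15.
No new states can be added; the closed set is {s1, s2, s6, s7, s8, s10, s11, s12, s14, s15}.

{s1, s2, s6, s7, s8, s10, s11, s12, s14, s15}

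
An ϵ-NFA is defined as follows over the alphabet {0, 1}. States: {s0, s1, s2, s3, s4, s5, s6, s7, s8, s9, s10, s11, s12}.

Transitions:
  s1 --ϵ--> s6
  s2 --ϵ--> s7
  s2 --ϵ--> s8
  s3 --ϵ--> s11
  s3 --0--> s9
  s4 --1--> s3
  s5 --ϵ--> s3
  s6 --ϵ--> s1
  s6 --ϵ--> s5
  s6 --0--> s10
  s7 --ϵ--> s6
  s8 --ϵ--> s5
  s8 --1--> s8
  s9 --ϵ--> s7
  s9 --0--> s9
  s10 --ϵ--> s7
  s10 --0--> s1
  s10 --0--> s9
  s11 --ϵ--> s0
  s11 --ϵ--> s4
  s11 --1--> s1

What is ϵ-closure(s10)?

Start with {s10}.
From s10 via ϵ: add s7.
From s7 via ϵ: add s6.
From s6 via ϵ: add s1, s5.
From s5 via ϵ: add s3.
From s3 via ϵ: add s11.
From s11 via ϵ: add s0, s4.
No new states can be added; the closed set is {s0, s1, s3, s4, s5, s6, s7, s10, s11}.

{s0, s1, s3, s4, s5, s6, s7, s10, s11}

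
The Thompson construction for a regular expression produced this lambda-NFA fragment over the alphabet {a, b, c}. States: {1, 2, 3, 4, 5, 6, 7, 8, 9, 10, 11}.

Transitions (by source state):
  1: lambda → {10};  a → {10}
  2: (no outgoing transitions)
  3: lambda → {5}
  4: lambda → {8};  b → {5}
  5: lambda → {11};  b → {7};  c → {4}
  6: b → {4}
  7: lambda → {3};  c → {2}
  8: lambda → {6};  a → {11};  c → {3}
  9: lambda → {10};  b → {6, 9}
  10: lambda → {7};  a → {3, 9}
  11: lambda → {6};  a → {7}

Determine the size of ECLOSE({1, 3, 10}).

7

Start with {1, 3, 10}.
From 3 via lambda: add 5.
From 10 via lambda: add 7.
From 5 via lambda: add 11.
From 11 via lambda: add 6.
lambda-closure = {1, 3, 5, 6, 7, 10, 11}, which has 7 states.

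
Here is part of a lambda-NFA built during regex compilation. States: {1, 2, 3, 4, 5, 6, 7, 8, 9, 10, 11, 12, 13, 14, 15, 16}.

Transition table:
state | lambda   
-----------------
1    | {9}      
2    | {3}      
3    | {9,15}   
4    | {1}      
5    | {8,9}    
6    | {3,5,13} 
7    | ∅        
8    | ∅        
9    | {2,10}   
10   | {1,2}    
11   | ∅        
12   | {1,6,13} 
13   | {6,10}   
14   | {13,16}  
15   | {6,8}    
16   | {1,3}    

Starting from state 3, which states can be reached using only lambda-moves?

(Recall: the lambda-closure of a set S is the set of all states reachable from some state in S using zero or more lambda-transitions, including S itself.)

Start with {3}.
From 3 via lambda: add 9, 15.
From 9 via lambda: add 2, 10.
From 15 via lambda: add 6, 8.
From 6 via lambda: add 5, 13.
From 10 via lambda: add 1.
No new states can be added; the closed set is {1, 2, 3, 5, 6, 8, 9, 10, 13, 15}.

{1, 2, 3, 5, 6, 8, 9, 10, 13, 15}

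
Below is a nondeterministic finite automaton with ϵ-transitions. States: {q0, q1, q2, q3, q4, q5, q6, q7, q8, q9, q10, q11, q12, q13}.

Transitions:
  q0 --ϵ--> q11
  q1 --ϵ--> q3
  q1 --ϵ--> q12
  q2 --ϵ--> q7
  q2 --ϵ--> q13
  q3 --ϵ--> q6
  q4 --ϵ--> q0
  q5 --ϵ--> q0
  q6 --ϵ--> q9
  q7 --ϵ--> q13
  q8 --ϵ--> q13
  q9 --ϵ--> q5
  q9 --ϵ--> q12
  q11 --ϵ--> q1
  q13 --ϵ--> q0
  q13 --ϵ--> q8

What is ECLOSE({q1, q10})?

Start with {q1, q10}.
From q1 via ϵ: add q3, q12.
From q3 via ϵ: add q6.
From q6 via ϵ: add q9.
From q9 via ϵ: add q5.
From q5 via ϵ: add q0.
From q0 via ϵ: add q11.
No new states can be added; the closed set is {q0, q1, q3, q5, q6, q9, q10, q11, q12}.

{q0, q1, q3, q5, q6, q9, q10, q11, q12}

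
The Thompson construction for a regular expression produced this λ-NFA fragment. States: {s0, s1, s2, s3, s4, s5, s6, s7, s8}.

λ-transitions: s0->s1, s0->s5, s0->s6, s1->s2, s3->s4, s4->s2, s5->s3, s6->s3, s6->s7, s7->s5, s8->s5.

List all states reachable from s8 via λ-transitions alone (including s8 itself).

Start with {s8}.
From s8 via λ: add s5.
From s5 via λ: add s3.
From s3 via λ: add s4.
From s4 via λ: add s2.
No new states can be added; the closed set is {s2, s3, s4, s5, s8}.

{s2, s3, s4, s5, s8}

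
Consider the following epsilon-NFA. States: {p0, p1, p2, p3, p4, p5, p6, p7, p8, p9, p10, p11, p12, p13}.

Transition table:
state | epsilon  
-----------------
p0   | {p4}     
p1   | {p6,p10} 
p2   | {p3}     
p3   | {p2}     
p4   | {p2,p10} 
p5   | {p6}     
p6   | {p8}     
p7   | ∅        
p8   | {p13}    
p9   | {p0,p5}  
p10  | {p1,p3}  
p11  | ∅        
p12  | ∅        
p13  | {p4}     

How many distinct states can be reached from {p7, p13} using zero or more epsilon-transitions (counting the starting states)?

9

Start with {p7, p13}.
From p13 via epsilon: add p4.
From p4 via epsilon: add p2, p10.
From p2 via epsilon: add p3.
From p10 via epsilon: add p1.
From p1 via epsilon: add p6.
From p6 via epsilon: add p8.
epsilon-closure = {p1, p2, p3, p4, p6, p7, p8, p10, p13}, which has 9 states.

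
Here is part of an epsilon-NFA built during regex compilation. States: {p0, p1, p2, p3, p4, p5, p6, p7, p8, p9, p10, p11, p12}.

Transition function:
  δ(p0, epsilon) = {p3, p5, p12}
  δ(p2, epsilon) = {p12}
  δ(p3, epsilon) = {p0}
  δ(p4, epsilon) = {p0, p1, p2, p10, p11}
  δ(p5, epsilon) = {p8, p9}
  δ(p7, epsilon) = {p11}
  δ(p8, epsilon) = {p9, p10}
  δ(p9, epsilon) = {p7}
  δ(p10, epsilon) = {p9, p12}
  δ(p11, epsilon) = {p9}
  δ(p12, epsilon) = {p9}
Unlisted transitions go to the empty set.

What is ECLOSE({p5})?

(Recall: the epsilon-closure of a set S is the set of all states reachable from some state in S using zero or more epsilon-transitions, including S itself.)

Start with {p5}.
From p5 via epsilon: add p8, p9.
From p8 via epsilon: add p10.
From p9 via epsilon: add p7.
From p7 via epsilon: add p11.
From p10 via epsilon: add p12.
No new states can be added; the closed set is {p5, p7, p8, p9, p10, p11, p12}.

{p5, p7, p8, p9, p10, p11, p12}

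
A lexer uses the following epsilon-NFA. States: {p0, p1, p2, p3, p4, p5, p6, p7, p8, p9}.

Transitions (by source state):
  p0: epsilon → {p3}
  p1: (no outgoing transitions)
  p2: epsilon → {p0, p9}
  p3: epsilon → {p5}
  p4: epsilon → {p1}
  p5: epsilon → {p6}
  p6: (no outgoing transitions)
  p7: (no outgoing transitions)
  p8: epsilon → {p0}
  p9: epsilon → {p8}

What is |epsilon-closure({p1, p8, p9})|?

7

Start with {p1, p8, p9}.
From p8 via epsilon: add p0.
From p0 via epsilon: add p3.
From p3 via epsilon: add p5.
From p5 via epsilon: add p6.
epsilon-closure = {p0, p1, p3, p5, p6, p8, p9}, which has 7 states.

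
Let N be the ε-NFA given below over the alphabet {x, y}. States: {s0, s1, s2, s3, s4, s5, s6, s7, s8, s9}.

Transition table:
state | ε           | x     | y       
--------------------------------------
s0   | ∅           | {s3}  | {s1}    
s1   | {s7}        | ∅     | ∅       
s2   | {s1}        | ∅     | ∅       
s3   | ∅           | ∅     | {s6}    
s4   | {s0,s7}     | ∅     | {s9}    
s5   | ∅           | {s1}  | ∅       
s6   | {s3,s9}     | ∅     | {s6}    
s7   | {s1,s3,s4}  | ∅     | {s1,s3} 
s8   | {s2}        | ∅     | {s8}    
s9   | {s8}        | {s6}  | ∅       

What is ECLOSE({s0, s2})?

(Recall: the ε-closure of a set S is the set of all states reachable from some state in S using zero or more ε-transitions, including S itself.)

Start with {s0, s2}.
From s2 via ε: add s1.
From s1 via ε: add s7.
From s7 via ε: add s3, s4.
No new states can be added; the closed set is {s0, s1, s2, s3, s4, s7}.

{s0, s1, s2, s3, s4, s7}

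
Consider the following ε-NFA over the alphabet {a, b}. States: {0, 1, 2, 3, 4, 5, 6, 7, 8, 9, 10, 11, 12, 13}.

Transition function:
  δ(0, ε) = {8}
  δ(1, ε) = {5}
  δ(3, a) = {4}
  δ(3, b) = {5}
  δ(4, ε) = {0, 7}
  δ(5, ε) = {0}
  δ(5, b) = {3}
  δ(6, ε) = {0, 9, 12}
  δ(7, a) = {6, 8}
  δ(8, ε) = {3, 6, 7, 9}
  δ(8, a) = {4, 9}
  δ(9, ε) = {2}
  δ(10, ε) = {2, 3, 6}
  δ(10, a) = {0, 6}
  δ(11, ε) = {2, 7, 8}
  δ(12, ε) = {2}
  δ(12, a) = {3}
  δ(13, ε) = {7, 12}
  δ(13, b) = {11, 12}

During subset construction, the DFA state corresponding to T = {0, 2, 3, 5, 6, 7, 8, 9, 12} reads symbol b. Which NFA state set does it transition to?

{0, 2, 3, 5, 6, 7, 8, 9, 12}

3 on b → {5}.
5 on b → {3}.
No b-transition from 0, 2, 6, 7, 8, 9, 12.
Union after reading b: {3, 5}.
Now take the ε-closure:
From 5 via ε: add 0.
From 0 via ε: add 8.
From 8 via ε: add 6, 7, 9.
From 6 via ε: add 12.
From 9 via ε: add 2.
No new states can be added; the closed set is {0, 2, 3, 5, 6, 7, 8, 9, 12}.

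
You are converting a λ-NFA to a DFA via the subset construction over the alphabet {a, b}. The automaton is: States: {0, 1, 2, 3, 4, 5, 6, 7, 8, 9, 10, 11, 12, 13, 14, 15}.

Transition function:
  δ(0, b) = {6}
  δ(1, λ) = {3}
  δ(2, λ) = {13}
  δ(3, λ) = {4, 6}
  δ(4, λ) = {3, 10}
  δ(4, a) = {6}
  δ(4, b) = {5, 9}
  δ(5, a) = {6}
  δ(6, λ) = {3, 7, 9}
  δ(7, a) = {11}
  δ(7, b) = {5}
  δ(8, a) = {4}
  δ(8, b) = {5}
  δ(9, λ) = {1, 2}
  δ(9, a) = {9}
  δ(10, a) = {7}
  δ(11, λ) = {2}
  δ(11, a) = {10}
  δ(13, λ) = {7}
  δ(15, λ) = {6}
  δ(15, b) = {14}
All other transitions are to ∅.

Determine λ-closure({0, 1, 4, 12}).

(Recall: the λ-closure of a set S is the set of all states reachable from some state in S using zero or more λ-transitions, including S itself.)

{0, 1, 2, 3, 4, 6, 7, 9, 10, 12, 13}

Start with {0, 1, 4, 12}.
From 1 via λ: add 3.
From 4 via λ: add 10.
From 3 via λ: add 6.
From 6 via λ: add 7, 9.
From 9 via λ: add 2.
From 2 via λ: add 13.
No new states can be added; the closed set is {0, 1, 2, 3, 4, 6, 7, 9, 10, 12, 13}.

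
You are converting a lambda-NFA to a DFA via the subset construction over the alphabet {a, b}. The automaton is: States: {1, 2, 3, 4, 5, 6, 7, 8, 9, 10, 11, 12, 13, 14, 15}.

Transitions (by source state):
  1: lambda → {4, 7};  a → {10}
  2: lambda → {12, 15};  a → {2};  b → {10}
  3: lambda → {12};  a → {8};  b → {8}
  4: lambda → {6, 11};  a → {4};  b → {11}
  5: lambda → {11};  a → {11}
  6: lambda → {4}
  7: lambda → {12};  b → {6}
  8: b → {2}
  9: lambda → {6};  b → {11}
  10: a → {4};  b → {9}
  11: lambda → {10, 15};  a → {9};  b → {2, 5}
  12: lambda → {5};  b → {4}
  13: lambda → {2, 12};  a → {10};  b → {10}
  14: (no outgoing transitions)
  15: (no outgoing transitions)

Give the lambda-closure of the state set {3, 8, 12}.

{3, 5, 8, 10, 11, 12, 15}

Start with {3, 8, 12}.
From 12 via lambda: add 5.
From 5 via lambda: add 11.
From 11 via lambda: add 10, 15.
No new states can be added; the closed set is {3, 5, 8, 10, 11, 12, 15}.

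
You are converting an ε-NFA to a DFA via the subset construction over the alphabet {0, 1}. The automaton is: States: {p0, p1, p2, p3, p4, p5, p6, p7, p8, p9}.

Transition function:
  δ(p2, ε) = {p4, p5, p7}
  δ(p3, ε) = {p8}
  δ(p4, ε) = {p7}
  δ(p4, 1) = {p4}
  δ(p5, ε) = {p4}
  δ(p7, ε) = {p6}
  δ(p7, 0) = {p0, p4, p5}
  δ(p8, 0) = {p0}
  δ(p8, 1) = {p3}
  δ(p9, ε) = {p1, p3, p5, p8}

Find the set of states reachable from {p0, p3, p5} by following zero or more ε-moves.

{p0, p3, p4, p5, p6, p7, p8}

Start with {p0, p3, p5}.
From p3 via ε: add p8.
From p5 via ε: add p4.
From p4 via ε: add p7.
From p7 via ε: add p6.
No new states can be added; the closed set is {p0, p3, p4, p5, p6, p7, p8}.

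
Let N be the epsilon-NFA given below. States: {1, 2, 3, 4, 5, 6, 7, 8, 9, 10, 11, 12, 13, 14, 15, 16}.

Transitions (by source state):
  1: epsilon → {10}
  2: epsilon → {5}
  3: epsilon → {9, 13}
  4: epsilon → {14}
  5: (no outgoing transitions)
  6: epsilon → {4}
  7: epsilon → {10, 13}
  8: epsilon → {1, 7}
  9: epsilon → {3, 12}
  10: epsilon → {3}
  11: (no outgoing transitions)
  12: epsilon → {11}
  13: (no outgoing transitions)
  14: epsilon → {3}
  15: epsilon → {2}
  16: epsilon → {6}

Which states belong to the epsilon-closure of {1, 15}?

Start with {1, 15}.
From 1 via epsilon: add 10.
From 15 via epsilon: add 2.
From 2 via epsilon: add 5.
From 10 via epsilon: add 3.
From 3 via epsilon: add 9, 13.
From 9 via epsilon: add 12.
From 12 via epsilon: add 11.
No new states can be added; the closed set is {1, 2, 3, 5, 9, 10, 11, 12, 13, 15}.

{1, 2, 3, 5, 9, 10, 11, 12, 13, 15}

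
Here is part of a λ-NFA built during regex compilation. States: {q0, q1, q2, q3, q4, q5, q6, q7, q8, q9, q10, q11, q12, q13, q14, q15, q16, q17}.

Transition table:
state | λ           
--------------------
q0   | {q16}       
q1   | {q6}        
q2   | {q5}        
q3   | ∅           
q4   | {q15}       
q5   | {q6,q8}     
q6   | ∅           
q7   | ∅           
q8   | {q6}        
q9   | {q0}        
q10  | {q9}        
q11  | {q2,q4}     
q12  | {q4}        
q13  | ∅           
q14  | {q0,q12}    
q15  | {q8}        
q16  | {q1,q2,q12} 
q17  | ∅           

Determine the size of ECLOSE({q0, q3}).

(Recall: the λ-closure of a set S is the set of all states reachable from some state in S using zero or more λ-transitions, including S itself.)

Start with {q0, q3}.
From q0 via λ: add q16.
From q16 via λ: add q1, q2, q12.
From q1 via λ: add q6.
From q2 via λ: add q5.
From q12 via λ: add q4.
From q4 via λ: add q15.
From q5 via λ: add q8.
λ-closure = {q0, q1, q2, q3, q4, q5, q6, q8, q12, q15, q16}, which has 11 states.

11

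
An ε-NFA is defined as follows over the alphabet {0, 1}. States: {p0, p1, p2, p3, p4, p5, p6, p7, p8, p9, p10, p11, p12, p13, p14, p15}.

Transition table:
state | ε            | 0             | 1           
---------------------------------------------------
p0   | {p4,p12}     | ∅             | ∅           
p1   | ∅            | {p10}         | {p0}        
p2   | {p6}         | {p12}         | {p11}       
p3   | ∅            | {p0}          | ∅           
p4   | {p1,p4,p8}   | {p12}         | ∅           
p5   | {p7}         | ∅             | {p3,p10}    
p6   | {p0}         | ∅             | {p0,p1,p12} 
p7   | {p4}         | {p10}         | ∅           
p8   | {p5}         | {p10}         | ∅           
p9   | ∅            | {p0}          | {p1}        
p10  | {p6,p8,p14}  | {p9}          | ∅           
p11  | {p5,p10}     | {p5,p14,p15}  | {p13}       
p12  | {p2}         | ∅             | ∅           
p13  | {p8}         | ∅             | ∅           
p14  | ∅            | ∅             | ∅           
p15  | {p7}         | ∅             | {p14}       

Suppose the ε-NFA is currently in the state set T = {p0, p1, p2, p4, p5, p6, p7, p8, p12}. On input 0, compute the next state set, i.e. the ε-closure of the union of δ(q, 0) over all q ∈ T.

p1 on 0 → {p10}.
p2 on 0 → {p12}.
p4 on 0 → {p12}.
p7 on 0 → {p10}.
p8 on 0 → {p10}.
No 0-transition from p0, p5, p6, p12.
Union after reading 0: {p10, p12}.
Now take the ε-closure:
From p10 via ε: add p6, p8, p14.
From p12 via ε: add p2.
From p6 via ε: add p0.
From p8 via ε: add p5.
From p0 via ε: add p4.
From p5 via ε: add p7.
From p4 via ε: add p1.
No new states can be added; the closed set is {p0, p1, p2, p4, p5, p6, p7, p8, p10, p12, p14}.

{p0, p1, p2, p4, p5, p6, p7, p8, p10, p12, p14}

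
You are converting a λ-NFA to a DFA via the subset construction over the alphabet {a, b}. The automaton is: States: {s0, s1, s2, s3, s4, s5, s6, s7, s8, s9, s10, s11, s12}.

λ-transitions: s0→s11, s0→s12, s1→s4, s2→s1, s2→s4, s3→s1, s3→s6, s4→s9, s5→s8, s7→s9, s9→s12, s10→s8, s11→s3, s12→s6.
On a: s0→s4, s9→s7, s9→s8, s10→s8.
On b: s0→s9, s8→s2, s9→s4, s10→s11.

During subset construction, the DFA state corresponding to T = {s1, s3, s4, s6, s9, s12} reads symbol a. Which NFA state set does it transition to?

{s6, s7, s8, s9, s12}

s9 on a → {s7, s8}.
No a-transition from s1, s3, s4, s6, s12.
Union after reading a: {s7, s8}.
Now take the λ-closure:
From s7 via λ: add s9.
From s9 via λ: add s12.
From s12 via λ: add s6.
No new states can be added; the closed set is {s6, s7, s8, s9, s12}.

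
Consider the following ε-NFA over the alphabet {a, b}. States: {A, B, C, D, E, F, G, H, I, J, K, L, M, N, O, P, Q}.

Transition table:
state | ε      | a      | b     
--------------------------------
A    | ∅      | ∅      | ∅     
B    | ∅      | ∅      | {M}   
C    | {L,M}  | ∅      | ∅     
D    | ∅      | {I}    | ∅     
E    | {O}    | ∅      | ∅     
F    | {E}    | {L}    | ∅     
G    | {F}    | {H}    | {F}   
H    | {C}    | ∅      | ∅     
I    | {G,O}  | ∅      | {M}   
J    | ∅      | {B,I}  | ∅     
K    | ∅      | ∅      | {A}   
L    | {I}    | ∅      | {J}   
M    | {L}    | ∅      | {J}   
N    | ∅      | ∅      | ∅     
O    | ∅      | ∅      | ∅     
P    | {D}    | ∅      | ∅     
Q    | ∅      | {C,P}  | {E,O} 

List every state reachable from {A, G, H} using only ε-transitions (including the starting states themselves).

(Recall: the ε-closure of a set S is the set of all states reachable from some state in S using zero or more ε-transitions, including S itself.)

Start with {A, G, H}.
From G via ε: add F.
From H via ε: add C.
From C via ε: add L, M.
From F via ε: add E.
From E via ε: add O.
From L via ε: add I.
No new states can be added; the closed set is {A, C, E, F, G, H, I, L, M, O}.

{A, C, E, F, G, H, I, L, M, O}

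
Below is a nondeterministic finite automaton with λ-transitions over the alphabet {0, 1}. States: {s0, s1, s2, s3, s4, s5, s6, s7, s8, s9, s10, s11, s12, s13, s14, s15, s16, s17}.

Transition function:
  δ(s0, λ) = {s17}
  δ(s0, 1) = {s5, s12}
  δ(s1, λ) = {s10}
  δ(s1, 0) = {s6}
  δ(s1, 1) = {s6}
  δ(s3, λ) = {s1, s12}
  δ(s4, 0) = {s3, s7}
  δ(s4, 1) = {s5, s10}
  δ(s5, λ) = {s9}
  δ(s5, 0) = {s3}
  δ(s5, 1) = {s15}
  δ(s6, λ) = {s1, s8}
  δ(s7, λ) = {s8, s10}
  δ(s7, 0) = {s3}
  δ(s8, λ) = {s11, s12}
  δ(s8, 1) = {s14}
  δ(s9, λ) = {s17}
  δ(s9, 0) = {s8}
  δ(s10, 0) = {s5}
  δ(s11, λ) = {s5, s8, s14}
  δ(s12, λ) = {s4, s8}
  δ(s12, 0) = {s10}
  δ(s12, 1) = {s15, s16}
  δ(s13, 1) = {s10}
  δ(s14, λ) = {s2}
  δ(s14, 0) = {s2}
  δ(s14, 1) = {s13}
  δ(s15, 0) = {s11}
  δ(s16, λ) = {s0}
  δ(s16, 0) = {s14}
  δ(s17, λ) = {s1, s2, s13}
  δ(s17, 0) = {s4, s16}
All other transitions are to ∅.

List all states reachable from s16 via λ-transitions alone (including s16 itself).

{s0, s1, s2, s10, s13, s16, s17}

Start with {s16}.
From s16 via λ: add s0.
From s0 via λ: add s17.
From s17 via λ: add s1, s2, s13.
From s1 via λ: add s10.
No new states can be added; the closed set is {s0, s1, s2, s10, s13, s16, s17}.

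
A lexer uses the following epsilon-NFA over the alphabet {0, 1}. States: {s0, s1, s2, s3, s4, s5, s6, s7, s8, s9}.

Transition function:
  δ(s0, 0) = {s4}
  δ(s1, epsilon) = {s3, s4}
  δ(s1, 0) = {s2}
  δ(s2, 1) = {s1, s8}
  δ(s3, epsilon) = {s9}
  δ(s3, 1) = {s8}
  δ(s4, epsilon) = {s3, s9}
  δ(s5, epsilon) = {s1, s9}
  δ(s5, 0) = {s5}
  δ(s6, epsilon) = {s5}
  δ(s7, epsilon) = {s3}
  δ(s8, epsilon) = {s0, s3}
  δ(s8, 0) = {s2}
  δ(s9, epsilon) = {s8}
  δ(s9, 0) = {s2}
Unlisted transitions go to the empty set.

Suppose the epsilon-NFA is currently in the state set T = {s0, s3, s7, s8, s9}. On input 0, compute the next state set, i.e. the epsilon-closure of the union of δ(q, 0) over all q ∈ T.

s0 on 0 → {s4}.
s8 on 0 → {s2}.
s9 on 0 → {s2}.
No 0-transition from s3, s7.
Union after reading 0: {s2, s4}.
Now take the epsilon-closure:
From s4 via epsilon: add s3, s9.
From s9 via epsilon: add s8.
From s8 via epsilon: add s0.
No new states can be added; the closed set is {s0, s2, s3, s4, s8, s9}.

{s0, s2, s3, s4, s8, s9}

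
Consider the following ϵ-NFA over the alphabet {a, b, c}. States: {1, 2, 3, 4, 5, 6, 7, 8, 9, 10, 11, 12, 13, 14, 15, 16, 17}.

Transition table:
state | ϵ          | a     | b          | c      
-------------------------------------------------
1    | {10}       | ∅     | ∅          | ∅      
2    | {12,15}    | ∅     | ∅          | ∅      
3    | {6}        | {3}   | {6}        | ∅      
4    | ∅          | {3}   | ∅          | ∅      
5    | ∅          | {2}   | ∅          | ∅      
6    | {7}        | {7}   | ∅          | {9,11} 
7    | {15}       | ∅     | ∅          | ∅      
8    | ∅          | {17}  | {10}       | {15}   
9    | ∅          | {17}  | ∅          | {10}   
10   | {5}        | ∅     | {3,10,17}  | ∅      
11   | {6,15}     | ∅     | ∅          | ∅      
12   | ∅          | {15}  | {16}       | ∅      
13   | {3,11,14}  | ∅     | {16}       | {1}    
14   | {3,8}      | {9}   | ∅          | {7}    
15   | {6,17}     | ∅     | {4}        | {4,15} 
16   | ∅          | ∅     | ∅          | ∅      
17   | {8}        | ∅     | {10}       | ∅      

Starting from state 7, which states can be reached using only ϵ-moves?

Start with {7}.
From 7 via ϵ: add 15.
From 15 via ϵ: add 6, 17.
From 17 via ϵ: add 8.
No new states can be added; the closed set is {6, 7, 8, 15, 17}.

{6, 7, 8, 15, 17}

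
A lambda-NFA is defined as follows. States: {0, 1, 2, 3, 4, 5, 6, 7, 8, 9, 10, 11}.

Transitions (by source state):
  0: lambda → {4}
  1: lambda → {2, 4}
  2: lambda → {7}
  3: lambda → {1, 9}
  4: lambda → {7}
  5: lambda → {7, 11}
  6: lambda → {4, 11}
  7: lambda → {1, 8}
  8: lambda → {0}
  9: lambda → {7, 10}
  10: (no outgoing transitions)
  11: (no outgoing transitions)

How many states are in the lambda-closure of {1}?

Start with {1}.
From 1 via lambda: add 2, 4.
From 2 via lambda: add 7.
From 7 via lambda: add 8.
From 8 via lambda: add 0.
lambda-closure = {0, 1, 2, 4, 7, 8}, which has 6 states.

6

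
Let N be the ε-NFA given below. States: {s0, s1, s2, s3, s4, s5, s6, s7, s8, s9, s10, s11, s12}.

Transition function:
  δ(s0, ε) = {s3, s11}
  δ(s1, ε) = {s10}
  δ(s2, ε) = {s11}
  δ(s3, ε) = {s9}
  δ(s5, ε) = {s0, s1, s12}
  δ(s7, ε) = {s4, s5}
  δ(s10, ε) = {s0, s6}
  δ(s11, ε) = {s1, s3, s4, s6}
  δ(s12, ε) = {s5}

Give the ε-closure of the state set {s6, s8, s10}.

Start with {s6, s8, s10}.
From s10 via ε: add s0.
From s0 via ε: add s3, s11.
From s3 via ε: add s9.
From s11 via ε: add s1, s4.
No new states can be added; the closed set is {s0, s1, s3, s4, s6, s8, s9, s10, s11}.

{s0, s1, s3, s4, s6, s8, s9, s10, s11}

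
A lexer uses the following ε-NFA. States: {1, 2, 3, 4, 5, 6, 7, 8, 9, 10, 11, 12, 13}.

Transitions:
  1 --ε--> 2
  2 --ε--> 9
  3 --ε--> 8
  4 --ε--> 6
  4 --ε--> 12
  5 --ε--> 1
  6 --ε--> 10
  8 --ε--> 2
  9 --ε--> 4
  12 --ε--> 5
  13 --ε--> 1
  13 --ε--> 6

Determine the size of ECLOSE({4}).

8

Start with {4}.
From 4 via ε: add 6, 12.
From 6 via ε: add 10.
From 12 via ε: add 5.
From 5 via ε: add 1.
From 1 via ε: add 2.
From 2 via ε: add 9.
ε-closure = {1, 2, 4, 5, 6, 9, 10, 12}, which has 8 states.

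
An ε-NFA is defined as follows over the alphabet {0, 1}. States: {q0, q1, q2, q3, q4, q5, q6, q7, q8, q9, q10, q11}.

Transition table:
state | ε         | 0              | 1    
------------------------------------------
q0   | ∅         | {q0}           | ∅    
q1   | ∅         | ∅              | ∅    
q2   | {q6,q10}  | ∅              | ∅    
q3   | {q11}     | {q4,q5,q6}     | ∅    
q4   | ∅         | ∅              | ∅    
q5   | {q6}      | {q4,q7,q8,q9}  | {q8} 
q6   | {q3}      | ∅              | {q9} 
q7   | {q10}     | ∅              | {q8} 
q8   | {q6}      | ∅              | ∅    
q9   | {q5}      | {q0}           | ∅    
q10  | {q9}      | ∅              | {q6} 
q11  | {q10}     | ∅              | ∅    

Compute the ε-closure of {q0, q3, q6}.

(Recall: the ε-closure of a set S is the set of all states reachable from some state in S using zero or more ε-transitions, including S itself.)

{q0, q3, q5, q6, q9, q10, q11}

Start with {q0, q3, q6}.
From q3 via ε: add q11.
From q11 via ε: add q10.
From q10 via ε: add q9.
From q9 via ε: add q5.
No new states can be added; the closed set is {q0, q3, q5, q6, q9, q10, q11}.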